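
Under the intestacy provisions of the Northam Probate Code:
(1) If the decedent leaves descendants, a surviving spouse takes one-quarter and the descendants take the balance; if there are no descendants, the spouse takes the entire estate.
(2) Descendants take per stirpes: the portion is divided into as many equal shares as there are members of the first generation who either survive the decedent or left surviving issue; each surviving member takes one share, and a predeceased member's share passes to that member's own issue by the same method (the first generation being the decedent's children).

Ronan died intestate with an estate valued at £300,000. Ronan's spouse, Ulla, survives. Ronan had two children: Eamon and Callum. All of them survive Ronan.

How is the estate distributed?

Ulla: £75,000; Eamon: £112,500; Callum: £112,500

Ulla takes one-quarter of £300,000 = £75,000. The remaining £225,000 passes to the descendants.
The descendants' portion (£225,000) is divided into 2 shares of £112,500: Eamon and Callum each take £112,500.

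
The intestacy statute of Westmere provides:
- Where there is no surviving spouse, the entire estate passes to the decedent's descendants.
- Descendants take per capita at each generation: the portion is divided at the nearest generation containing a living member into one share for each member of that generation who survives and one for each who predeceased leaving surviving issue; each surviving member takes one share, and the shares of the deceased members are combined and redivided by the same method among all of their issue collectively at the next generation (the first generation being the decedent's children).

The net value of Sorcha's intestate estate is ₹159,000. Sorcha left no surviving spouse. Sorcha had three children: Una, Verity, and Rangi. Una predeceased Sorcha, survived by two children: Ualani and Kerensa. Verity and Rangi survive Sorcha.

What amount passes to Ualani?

Ualani receives ₹26,500.

The entire ₹159,000 passes to the descendants.
That amount (₹159,000) is divided at the children's generation into 3 shares of ₹53,000. Verity and Rangi each take ₹53,000. The remaining share for the deceased Una (₹53,000) is carried to the next generation.
That pool (₹53,000) is divided at the grandchildren's generation equally among Ualani and Kerensa: ₹26,500 each.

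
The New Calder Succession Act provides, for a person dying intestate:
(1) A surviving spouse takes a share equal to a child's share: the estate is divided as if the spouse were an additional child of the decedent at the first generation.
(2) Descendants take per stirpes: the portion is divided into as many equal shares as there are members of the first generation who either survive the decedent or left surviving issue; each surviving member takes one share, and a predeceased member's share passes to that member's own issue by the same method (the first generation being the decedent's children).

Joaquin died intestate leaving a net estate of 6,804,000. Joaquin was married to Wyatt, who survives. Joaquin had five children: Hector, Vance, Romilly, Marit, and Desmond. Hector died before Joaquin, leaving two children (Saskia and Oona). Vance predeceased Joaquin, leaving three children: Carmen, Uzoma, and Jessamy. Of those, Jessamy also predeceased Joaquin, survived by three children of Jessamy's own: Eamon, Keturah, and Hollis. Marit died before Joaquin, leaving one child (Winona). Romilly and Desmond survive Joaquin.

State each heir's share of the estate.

The spouse counts as an additional share at the children's level, so there are 6 primary shares of 1,134,000. Wyatt takes one such share (1,134,000).
The children's combined portion (5,670,000) is divided into 5 shares of 1,134,000: Romilly and Desmond each take 1,134,000; Hector's 1,134,000 share passes to Hector's issue; Vance's 1,134,000 share passes to Vance's issue; Marit's 1,134,000 share passes to Marit's issue.
Hector's share (1,134,000) is divided into 2 shares of 567,000: Saskia and Oona each take 567,000.
Vance's share (1,134,000) is divided into 3 shares of 378,000: Carmen and Uzoma each take 378,000; Jessamy's 378,000 share passes to Jessamy's issue.
Jessamy's share (378,000) is divided into 3 shares of 126,000: Eamon, Keturah, and Hollis each take 126,000.
Marit's share (1,134,000) passes entirely to Winona.

Wyatt: 1,134,000; Saskia: 567,000; Oona: 567,000; Carmen: 378,000; Uzoma: 378,000; Eamon: 126,000; Keturah: 126,000; Hollis: 126,000; Romilly: 1,134,000; Winona: 1,134,000; Desmond: 1,134,000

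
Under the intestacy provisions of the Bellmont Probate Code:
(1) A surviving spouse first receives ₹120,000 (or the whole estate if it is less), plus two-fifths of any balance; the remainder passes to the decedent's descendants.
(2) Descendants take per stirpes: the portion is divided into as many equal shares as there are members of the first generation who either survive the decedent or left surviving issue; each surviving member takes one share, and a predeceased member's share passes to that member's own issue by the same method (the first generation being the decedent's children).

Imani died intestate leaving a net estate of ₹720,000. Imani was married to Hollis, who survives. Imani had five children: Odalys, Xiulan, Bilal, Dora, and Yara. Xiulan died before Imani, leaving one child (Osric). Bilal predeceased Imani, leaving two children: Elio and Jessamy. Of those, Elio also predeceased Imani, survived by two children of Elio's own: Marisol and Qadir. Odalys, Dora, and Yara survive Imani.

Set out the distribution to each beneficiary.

Hollis: ₹360,000; Odalys: ₹72,000; Osric: ₹72,000; Marisol: ₹18,000; Qadir: ₹18,000; Jessamy: ₹36,000; Dora: ₹72,000; Yara: ₹72,000

Hollis first takes ₹120,000, leaving a balance of ₹600,000. Hollis then takes two-fifths of the balance (₹240,000), for a total of ₹360,000. The remaining ₹360,000 passes to the descendants.
The descendants' portion (₹360,000) is divided into 5 shares of ₹72,000: Odalys, Dora, and Yara each take ₹72,000; Xiulan's ₹72,000 share passes to Xiulan's issue; Bilal's ₹72,000 share passes to Bilal's issue.
Xiulan's share (₹72,000) passes entirely to Osric.
Bilal's share (₹72,000) is divided into 2 shares of ₹36,000: Jessamy takes ₹36,000; Elio's ₹36,000 share passes to Elio's issue.
Elio's share (₹36,000) is divided into 2 shares of ₹18,000: Marisol and Qadir each take ₹18,000.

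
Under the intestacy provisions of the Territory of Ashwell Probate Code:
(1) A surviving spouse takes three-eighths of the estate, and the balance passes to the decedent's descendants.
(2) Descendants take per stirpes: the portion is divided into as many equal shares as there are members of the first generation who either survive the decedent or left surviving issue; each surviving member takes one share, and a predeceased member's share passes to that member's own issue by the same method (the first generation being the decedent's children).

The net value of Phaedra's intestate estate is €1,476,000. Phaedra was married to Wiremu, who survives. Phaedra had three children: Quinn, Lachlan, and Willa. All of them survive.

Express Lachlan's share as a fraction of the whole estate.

Lachlan receives 5/24 of the estate.

Wiremu takes three-eighths of €1,476,000 = €553,500. The remaining €922,500 passes to the descendants.
The descendants' portion (€922,500) is divided into 3 shares of €307,500: Quinn, Lachlan, and Willa each take €307,500.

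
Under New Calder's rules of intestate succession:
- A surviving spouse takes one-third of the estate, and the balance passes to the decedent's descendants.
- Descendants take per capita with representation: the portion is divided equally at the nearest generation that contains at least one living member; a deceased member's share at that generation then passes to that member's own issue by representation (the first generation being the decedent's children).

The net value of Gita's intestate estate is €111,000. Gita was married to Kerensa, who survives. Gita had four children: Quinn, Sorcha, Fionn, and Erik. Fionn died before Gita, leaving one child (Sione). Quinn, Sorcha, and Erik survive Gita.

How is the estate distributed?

Kerensa takes one-third of €111,000 = €37,000. The remaining €74,000 passes to the descendants.
The descendants' portion (€74,000) is divided into 4 shares of €18,500: Quinn, Sorcha, and Erik each take €18,500; Fionn's €18,500 share passes to Fionn's issue.
Fionn's share (€18,500) passes entirely to Sione.

Kerensa: €37,000; Quinn: €18,500; Sorcha: €18,500; Sione: €18,500; Erik: €18,500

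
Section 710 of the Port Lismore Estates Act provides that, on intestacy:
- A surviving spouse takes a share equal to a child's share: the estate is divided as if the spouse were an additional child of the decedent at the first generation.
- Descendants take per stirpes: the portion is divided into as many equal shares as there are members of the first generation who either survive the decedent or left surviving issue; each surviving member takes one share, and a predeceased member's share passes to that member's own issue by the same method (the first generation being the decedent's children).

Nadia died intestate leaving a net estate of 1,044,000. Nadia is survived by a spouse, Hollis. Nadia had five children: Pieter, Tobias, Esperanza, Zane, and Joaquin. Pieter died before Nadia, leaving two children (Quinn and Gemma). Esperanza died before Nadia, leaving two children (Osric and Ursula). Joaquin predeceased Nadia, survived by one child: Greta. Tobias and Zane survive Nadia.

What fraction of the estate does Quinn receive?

The spouse counts as an additional share at the children's level, so there are 6 primary shares of 174,000. Hollis takes one such share (174,000).
The children's combined portion (870,000) is divided into 5 shares of 174,000: Tobias and Zane each take 174,000; Pieter's 174,000 share passes to Pieter's issue; Esperanza's 174,000 share passes to Esperanza's issue; Joaquin's 174,000 share passes to Joaquin's issue.
Pieter's share (174,000) is divided into 2 shares of 87,000: Quinn and Gemma each take 87,000.
Esperanza's share (174,000) is divided into 2 shares of 87,000: Osric and Ursula each take 87,000.
Joaquin's share (174,000) passes entirely to Greta.

Quinn receives 1/12 of the estate.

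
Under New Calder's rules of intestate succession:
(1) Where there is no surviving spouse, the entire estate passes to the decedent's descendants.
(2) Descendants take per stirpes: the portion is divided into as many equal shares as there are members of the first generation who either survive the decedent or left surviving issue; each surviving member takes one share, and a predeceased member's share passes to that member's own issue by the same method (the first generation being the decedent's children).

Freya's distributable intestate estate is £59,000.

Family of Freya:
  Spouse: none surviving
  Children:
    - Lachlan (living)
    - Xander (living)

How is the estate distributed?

The entire £59,000 passes to the descendants.
That amount (£59,000) is divided into 2 shares of £29,500: Lachlan and Xander each take £29,500.

Lachlan: £29,500; Xander: £29,500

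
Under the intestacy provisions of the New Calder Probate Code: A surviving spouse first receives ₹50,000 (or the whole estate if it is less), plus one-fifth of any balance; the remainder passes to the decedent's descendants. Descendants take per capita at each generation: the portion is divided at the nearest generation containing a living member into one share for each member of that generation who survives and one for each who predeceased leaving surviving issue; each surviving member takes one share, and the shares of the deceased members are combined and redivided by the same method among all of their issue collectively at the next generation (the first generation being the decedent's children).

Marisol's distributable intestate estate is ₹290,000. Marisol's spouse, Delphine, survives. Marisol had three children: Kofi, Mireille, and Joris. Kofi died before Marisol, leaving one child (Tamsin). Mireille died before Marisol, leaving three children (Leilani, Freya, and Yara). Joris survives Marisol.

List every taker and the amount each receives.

Delphine: ₹98,000; Tamsin: ₹32,000; Leilani: ₹32,000; Freya: ₹32,000; Yara: ₹32,000; Joris: ₹64,000

Delphine first takes ₹50,000, leaving a balance of ₹240,000. Delphine then takes one-fifth of the balance (₹48,000), for a total of ₹98,000. The remaining ₹192,000 passes to the descendants.
The descendants' portion (₹192,000) is divided at the children's generation into 3 shares of ₹64,000. Joris takes ₹64,000. The 2 shares of the deceased (Kofi and Mireille) are combined into a pool of ₹128,000.
That pool (₹128,000) is divided at the grandchildren's generation equally among Tamsin, Leilani, Freya, and Yara: ₹32,000 each.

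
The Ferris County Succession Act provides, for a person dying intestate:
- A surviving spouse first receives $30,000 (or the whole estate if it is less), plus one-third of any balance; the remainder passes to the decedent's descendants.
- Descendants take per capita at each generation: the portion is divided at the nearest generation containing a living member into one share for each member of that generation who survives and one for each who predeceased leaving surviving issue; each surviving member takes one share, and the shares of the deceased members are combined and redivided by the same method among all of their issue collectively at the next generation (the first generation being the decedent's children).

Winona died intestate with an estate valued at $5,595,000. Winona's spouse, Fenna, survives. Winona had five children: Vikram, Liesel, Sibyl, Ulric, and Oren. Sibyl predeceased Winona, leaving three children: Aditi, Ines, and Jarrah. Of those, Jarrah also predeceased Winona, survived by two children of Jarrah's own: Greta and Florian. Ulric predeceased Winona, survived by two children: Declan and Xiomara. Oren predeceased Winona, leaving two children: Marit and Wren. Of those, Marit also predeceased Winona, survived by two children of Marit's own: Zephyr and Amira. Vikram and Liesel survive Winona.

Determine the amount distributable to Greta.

Greta receives $159,000.

Fenna first takes $30,000, leaving a balance of $5,565,000. Fenna then takes one-third of the balance ($1,855,000), for a total of $1,885,000. The remaining $3,710,000 passes to the descendants.
The descendants' portion ($3,710,000) is divided at the children's generation into 5 shares of $742,000. Vikram and Liesel each take $742,000. The 3 shares of the deceased (Sibyl, Ulric, and Oren) are combined into a pool of $2,226,000.
That pool ($2,226,000) is divided at the grandchildren's generation into 7 shares of $318,000. Aditi, Ines, Declan, Xiomara, and Wren each take $318,000. The 2 shares of the deceased (Jarrah and Marit) are combined into a pool of $636,000.
That pool ($636,000) is divided at the great-grandchildren's generation equally among Greta, Florian, Zephyr, and Amira: $159,000 each.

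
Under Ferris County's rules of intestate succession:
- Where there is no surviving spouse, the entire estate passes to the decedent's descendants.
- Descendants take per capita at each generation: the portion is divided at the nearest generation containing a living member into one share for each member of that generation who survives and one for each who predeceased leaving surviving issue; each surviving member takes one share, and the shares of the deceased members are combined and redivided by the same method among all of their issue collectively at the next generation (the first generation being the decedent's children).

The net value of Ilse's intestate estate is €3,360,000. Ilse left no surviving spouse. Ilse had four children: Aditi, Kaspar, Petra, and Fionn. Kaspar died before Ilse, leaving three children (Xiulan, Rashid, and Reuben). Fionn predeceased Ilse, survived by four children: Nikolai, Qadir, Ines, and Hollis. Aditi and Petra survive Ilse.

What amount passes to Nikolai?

The entire €3,360,000 passes to the descendants.
That amount (€3,360,000) is divided at the children's generation into 4 shares of €840,000. Aditi and Petra each take €840,000. The 2 shares of the deceased (Kaspar and Fionn) are combined into a pool of €1,680,000.
That pool (€1,680,000) is divided at the grandchildren's generation equally among Xiulan, Rashid, Reuben, Nikolai, Qadir, Ines, and Hollis: €240,000 each.

Nikolai receives €240,000.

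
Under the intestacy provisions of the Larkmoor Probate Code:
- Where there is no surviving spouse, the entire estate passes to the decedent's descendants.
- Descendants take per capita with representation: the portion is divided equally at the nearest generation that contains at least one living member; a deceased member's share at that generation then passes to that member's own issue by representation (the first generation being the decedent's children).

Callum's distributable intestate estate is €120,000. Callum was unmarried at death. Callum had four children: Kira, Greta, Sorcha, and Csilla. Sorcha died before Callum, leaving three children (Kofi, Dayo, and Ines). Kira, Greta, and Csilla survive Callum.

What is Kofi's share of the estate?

Kofi receives €10,000.

The entire €120,000 passes to the descendants.
That amount (€120,000) is divided into 4 shares of €30,000: Kira, Greta, and Csilla each take €30,000; Sorcha's €30,000 share passes to Sorcha's issue.
Sorcha's share (€30,000) is divided into 3 shares of €10,000: Kofi, Dayo, and Ines each take €10,000.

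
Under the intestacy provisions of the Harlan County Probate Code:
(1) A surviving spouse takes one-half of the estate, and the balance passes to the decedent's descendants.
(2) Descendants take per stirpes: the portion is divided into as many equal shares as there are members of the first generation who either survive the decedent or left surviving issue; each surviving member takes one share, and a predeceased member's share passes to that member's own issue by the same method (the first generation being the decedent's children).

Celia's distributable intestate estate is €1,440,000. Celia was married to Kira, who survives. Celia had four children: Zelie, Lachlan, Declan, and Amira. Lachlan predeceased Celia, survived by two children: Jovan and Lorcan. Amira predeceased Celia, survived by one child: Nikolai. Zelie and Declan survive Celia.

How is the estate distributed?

Kira: €720,000; Zelie: €180,000; Jovan: €90,000; Lorcan: €90,000; Declan: €180,000; Nikolai: €180,000

Kira takes one-half of €1,440,000 = €720,000. The remaining €720,000 passes to the descendants.
The descendants' portion (€720,000) is divided into 4 shares of €180,000: Zelie and Declan each take €180,000; Lachlan's €180,000 share passes to Lachlan's issue; Amira's €180,000 share passes to Amira's issue.
Lachlan's share (€180,000) is divided into 2 shares of €90,000: Jovan and Lorcan each take €90,000.
Amira's share (€180,000) passes entirely to Nikolai.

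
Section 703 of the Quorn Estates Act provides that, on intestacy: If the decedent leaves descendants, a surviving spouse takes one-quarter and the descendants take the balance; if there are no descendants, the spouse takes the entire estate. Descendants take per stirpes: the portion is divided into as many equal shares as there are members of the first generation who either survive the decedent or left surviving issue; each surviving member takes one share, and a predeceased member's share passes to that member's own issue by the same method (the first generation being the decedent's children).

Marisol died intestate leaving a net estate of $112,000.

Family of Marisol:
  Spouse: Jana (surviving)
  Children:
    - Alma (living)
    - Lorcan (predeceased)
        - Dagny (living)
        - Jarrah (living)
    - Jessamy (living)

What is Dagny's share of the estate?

Jana takes one-quarter of $112,000 = $28,000. The remaining $84,000 passes to the descendants.
The descendants' portion ($84,000) is divided into 3 shares of $28,000: Alma and Jessamy each take $28,000; Lorcan's $28,000 share passes to Lorcan's issue.
Lorcan's share ($28,000) is divided into 2 shares of $14,000: Dagny and Jarrah each take $14,000.

Dagny receives $14,000.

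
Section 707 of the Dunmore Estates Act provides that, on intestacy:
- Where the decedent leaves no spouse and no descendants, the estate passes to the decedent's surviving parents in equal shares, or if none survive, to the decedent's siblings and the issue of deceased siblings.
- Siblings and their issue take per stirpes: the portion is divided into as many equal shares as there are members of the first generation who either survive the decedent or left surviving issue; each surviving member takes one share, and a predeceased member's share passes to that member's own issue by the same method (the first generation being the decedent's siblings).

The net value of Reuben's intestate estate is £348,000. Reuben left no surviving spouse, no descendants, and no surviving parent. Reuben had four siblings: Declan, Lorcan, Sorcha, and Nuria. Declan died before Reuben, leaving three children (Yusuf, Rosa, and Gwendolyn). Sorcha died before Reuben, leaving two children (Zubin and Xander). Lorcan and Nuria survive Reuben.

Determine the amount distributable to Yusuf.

Yusuf receives £29,000.

The entire £348,000 passes to the siblings and their issue.
That amount (£348,000) is divided into 4 shares of £87,000: Lorcan and Nuria each take £87,000; Declan's £87,000 share passes to Declan's issue; Sorcha's £87,000 share passes to Sorcha's issue.
Declan's share (£87,000) is divided into 3 shares of £29,000: Yusuf, Rosa, and Gwendolyn each take £29,000.
Sorcha's share (£87,000) is divided into 2 shares of £43,500: Zubin and Xander each take £43,500.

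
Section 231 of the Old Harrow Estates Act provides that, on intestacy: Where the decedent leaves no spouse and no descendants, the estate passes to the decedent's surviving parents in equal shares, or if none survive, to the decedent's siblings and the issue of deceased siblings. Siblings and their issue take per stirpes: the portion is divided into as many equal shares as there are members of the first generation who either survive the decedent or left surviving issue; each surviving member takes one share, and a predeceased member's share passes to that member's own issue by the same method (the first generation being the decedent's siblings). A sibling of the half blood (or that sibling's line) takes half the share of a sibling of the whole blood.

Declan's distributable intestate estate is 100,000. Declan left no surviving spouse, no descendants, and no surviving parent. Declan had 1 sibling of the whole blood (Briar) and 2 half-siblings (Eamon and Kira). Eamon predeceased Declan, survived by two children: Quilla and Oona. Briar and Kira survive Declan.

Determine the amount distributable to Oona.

Oona receives 12,500.

The entire 100,000 passes to the siblings and their issue.
Counting each half-blood sibling's line as half a unit, there are 2 units in 100,000, so one unit is 50,000. Whole-blood lines (Briar) take 50,000 each; half-blood lines (Eamon and Kira) take 25,000 each.
Eamon's share (25,000) is divided into 2 shares of 12,500: Quilla and Oona each take 12,500.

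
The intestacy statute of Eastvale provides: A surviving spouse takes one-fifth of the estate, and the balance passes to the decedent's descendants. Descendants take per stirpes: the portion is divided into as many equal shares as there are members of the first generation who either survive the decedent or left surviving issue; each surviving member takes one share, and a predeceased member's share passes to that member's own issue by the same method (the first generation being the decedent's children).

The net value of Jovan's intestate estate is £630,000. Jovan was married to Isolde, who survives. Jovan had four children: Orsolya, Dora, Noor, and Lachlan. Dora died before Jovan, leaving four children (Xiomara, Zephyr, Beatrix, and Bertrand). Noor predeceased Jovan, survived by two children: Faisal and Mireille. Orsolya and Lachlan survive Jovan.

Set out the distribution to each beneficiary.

Isolde takes one-fifth of £630,000 = £126,000. The remaining £504,000 passes to the descendants.
The descendants' portion (£504,000) is divided into 4 shares of £126,000: Orsolya and Lachlan each take £126,000; Dora's £126,000 share passes to Dora's issue; Noor's £126,000 share passes to Noor's issue.
Dora's share (£126,000) is divided into 4 shares of £31,500: Xiomara, Zephyr, Beatrix, and Bertrand each take £31,500.
Noor's share (£126,000) is divided into 2 shares of £63,000: Faisal and Mireille each take £63,000.

Isolde: £126,000; Orsolya: £126,000; Xiomara: £31,500; Zephyr: £31,500; Beatrix: £31,500; Bertrand: £31,500; Faisal: £63,000; Mireille: £63,000; Lachlan: £126,000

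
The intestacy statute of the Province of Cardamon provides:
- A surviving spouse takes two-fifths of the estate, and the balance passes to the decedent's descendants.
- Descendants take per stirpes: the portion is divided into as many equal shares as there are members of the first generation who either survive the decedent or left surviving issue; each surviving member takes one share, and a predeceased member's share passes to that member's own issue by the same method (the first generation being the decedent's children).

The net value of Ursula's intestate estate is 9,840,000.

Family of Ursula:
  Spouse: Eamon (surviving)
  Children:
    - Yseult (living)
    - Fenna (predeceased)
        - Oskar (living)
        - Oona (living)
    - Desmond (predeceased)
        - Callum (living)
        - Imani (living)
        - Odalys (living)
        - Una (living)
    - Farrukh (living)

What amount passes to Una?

Eamon takes two-fifths of 9,840,000 = 3,936,000. The remaining 5,904,000 passes to the descendants.
The descendants' portion (5,904,000) is divided into 4 shares of 1,476,000: Yseult and Farrukh each take 1,476,000; Fenna's 1,476,000 share passes to Fenna's issue; Desmond's 1,476,000 share passes to Desmond's issue.
Fenna's share (1,476,000) is divided into 2 shares of 738,000: Oskar and Oona each take 738,000.
Desmond's share (1,476,000) is divided into 4 shares of 369,000: Callum, Imani, Odalys, and Una each take 369,000.

Una receives 369,000.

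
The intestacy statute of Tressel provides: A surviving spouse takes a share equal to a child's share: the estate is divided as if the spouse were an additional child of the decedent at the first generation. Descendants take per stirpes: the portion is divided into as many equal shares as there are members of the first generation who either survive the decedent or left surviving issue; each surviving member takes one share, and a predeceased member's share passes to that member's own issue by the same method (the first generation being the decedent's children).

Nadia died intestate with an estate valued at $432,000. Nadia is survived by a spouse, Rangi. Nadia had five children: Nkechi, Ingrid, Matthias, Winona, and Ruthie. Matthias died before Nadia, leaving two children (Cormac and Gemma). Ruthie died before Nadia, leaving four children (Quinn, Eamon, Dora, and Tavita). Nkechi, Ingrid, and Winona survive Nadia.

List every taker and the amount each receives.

Rangi: $72,000; Nkechi: $72,000; Ingrid: $72,000; Cormac: $36,000; Gemma: $36,000; Winona: $72,000; Quinn: $18,000; Eamon: $18,000; Dora: $18,000; Tavita: $18,000

The spouse counts as an additional share at the children's level, so there are 6 primary shares of $72,000. Rangi takes one such share ($72,000).
The children's combined portion ($360,000) is divided into 5 shares of $72,000: Nkechi, Ingrid, and Winona each take $72,000; Matthias's $72,000 share passes to Matthias's issue; Ruthie's $72,000 share passes to Ruthie's issue.
Matthias's share ($72,000) is divided into 2 shares of $36,000: Cormac and Gemma each take $36,000.
Ruthie's share ($72,000) is divided into 4 shares of $18,000: Quinn, Eamon, Dora, and Tavita each take $18,000.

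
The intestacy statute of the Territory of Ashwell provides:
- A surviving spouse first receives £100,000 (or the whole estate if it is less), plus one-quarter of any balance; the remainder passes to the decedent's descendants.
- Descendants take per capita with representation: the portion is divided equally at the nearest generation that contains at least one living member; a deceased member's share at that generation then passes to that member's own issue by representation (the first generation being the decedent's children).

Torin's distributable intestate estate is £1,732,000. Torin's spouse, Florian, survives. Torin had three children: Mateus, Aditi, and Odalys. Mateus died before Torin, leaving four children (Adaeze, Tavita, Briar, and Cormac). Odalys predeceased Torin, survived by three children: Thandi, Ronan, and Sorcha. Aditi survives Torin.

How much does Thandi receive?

Thandi receives £136,000.

Florian first takes £100,000, leaving a balance of £1,632,000. Florian then takes one-quarter of the balance (£408,000), for a total of £508,000. The remaining £1,224,000 passes to the descendants.
The descendants' portion (£1,224,000) is divided into 3 shares of £408,000: Aditi takes £408,000; Mateus's £408,000 share passes to Mateus's issue; Odalys's £408,000 share passes to Odalys's issue.
Mateus's share (£408,000) is divided into 4 shares of £102,000: Adaeze, Tavita, Briar, and Cormac each take £102,000.
Odalys's share (£408,000) is divided into 3 shares of £136,000: Thandi, Ronan, and Sorcha each take £136,000.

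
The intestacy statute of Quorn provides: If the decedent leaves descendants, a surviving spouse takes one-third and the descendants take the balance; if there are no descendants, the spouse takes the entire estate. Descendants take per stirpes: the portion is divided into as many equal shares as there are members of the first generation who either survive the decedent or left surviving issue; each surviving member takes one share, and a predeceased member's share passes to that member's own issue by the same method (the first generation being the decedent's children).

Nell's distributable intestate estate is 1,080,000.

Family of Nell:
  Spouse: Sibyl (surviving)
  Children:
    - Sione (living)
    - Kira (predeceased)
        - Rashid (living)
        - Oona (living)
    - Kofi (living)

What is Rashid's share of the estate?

Sibyl takes one-third of 1,080,000 = 360,000. The remaining 720,000 passes to the descendants.
The descendants' portion (720,000) is divided into 3 shares of 240,000: Sione and Kofi each take 240,000; Kira's 240,000 share passes to Kira's issue.
Kira's share (240,000) is divided into 2 shares of 120,000: Rashid and Oona each take 120,000.

Rashid receives 120,000.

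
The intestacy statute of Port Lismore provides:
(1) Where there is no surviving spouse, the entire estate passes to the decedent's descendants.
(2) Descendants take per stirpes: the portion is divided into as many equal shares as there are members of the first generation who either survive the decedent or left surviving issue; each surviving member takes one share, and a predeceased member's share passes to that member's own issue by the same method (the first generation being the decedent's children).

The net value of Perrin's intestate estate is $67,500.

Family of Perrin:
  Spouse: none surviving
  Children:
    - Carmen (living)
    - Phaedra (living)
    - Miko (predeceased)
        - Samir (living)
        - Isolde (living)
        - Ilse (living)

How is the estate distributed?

The entire $67,500 passes to the descendants.
That amount ($67,500) is divided into 3 shares of $22,500: Carmen and Phaedra each take $22,500; Miko's $22,500 share passes to Miko's issue.
Miko's share ($22,500) is divided into 3 shares of $7,500: Samir, Isolde, and Ilse each take $7,500.

Carmen: $22,500; Phaedra: $22,500; Samir: $7,500; Isolde: $7,500; Ilse: $7,500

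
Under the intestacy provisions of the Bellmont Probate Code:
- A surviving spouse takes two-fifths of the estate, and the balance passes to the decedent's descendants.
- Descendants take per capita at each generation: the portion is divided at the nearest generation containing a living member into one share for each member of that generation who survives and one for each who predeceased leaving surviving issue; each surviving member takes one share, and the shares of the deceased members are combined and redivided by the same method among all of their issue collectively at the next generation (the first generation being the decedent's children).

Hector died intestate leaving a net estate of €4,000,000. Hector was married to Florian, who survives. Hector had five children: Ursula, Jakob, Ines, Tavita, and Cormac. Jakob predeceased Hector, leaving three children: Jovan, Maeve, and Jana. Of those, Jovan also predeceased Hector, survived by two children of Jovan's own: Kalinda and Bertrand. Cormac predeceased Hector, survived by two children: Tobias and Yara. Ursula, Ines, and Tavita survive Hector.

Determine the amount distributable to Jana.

Jana receives €192,000.

Florian takes two-fifths of €4,000,000 = €1,600,000. The remaining €2,400,000 passes to the descendants.
The descendants' portion (€2,400,000) is divided at the children's generation into 5 shares of €480,000. Ursula, Ines, and Tavita each take €480,000. The 2 shares of the deceased (Jakob and Cormac) are combined into a pool of €960,000.
That pool (€960,000) is divided at the grandchildren's generation into 5 shares of €192,000. Maeve, Jana, Tobias, and Yara each take €192,000. The remaining share for the deceased Jovan (€192,000) is carried to the next generation.
That pool (€192,000) is divided at the great-grandchildren's generation equally among Kalinda and Bertrand: €96,000 each.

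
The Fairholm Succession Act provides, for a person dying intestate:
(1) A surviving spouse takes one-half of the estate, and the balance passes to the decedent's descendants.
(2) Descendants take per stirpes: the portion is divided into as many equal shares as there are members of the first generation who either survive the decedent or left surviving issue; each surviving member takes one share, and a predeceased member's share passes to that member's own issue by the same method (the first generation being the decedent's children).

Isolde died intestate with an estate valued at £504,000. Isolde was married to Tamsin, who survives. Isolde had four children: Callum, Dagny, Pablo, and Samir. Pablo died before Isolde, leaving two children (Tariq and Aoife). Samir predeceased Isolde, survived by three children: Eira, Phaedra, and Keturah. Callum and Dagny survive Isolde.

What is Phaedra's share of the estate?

Tamsin takes one-half of £504,000 = £252,000. The remaining £252,000 passes to the descendants.
The descendants' portion (£252,000) is divided into 4 shares of £63,000: Callum and Dagny each take £63,000; Pablo's £63,000 share passes to Pablo's issue; Samir's £63,000 share passes to Samir's issue.
Pablo's share (£63,000) is divided into 2 shares of £31,500: Tariq and Aoife each take £31,500.
Samir's share (£63,000) is divided into 3 shares of £21,000: Eira, Phaedra, and Keturah each take £21,000.

Phaedra receives £21,000.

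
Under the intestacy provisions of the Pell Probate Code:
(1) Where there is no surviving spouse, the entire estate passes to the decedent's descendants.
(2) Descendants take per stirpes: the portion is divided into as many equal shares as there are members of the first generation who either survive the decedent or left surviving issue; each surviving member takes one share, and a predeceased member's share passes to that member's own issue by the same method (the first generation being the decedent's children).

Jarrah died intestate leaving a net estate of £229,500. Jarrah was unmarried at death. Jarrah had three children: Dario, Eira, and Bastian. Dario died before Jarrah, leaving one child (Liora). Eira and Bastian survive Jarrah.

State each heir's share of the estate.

Liora: £76,500; Eira: £76,500; Bastian: £76,500

The entire £229,500 passes to the descendants.
That amount (£229,500) is divided into 3 shares of £76,500: Eira and Bastian each take £76,500; Dario's £76,500 share passes to Dario's issue.
Dario's share (£76,500) passes entirely to Liora.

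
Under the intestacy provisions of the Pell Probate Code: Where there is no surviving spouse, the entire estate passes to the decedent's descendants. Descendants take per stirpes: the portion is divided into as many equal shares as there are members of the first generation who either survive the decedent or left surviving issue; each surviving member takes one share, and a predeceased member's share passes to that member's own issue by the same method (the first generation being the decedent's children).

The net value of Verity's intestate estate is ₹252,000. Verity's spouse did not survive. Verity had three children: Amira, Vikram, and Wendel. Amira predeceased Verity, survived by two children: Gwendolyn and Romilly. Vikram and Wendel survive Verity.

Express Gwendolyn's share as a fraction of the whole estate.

The entire ₹252,000 passes to the descendants.
That amount (₹252,000) is divided into 3 shares of ₹84,000: Vikram and Wendel each take ₹84,000; Amira's ₹84,000 share passes to Amira's issue.
Amira's share (₹84,000) is divided into 2 shares of ₹42,000: Gwendolyn and Romilly each take ₹42,000.

Gwendolyn receives 1/6 of the estate.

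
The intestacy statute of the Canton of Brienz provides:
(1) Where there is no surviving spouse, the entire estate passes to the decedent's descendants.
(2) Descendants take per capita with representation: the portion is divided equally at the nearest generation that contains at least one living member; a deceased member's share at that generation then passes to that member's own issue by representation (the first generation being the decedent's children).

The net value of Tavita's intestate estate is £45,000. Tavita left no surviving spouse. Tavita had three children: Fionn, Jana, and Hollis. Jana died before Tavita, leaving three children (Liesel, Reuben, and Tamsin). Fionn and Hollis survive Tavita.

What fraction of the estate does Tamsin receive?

The entire £45,000 passes to the descendants.
That amount (£45,000) is divided into 3 shares of £15,000: Fionn and Hollis each take £15,000; Jana's £15,000 share passes to Jana's issue.
Jana's share (£15,000) is divided into 3 shares of £5,000: Liesel, Reuben, and Tamsin each take £5,000.

Tamsin receives 1/9 of the estate.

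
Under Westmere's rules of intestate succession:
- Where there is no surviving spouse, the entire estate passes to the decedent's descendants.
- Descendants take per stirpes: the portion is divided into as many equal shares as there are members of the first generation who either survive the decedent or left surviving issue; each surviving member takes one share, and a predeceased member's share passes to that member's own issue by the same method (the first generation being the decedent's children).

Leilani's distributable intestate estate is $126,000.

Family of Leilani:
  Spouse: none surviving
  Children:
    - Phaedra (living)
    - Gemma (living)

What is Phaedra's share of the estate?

Phaedra receives $63,000.

The entire $126,000 passes to the descendants.
That amount ($126,000) is divided into 2 shares of $63,000: Phaedra and Gemma each take $63,000.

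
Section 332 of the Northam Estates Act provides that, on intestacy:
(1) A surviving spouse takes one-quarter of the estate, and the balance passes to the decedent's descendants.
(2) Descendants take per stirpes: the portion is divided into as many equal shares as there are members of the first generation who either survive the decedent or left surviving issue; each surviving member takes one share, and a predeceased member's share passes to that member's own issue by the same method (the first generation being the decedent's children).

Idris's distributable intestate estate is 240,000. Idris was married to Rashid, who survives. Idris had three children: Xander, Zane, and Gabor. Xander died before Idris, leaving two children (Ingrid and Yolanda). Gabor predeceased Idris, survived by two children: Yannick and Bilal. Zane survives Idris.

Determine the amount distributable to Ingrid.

Rashid takes one-quarter of 240,000 = 60,000. The remaining 180,000 passes to the descendants.
The descendants' portion (180,000) is divided into 3 shares of 60,000: Zane takes 60,000; Xander's 60,000 share passes to Xander's issue; Gabor's 60,000 share passes to Gabor's issue.
Xander's share (60,000) is divided into 2 shares of 30,000: Ingrid and Yolanda each take 30,000.
Gabor's share (60,000) is divided into 2 shares of 30,000: Yannick and Bilal each take 30,000.

Ingrid receives 30,000.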